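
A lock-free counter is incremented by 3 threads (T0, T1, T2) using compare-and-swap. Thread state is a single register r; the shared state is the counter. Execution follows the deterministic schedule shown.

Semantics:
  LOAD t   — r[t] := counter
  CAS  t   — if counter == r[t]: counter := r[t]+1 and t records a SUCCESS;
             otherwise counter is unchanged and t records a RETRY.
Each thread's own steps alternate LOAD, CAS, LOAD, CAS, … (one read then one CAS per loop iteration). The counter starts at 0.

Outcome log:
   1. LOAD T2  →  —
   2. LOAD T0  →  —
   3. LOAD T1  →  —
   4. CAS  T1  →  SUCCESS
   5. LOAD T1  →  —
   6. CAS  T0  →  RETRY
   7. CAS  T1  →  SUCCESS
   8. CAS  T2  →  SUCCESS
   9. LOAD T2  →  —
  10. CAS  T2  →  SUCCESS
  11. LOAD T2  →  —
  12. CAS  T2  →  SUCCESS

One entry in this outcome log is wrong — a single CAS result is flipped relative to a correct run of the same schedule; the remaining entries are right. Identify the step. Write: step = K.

step = 8

Correct run:
[1] T2.load  rd  (counter 0, T2.r 0)
[2] T0.load  rd  (counter 0, T0.r 0)
[3] T1.load  rd  (counter 0, T1.r 0)
[4] T1.cas  hit  (counter 1, T1.r 0)
[5] T1.load  rd  (counter 1, T1.r 1)
[6] T0.cas  miss  (counter 1, T0.r 0)
[7] T1.cas  hit  (counter 2, T1.r 1)
[8] T2.cas  miss  (counter 2, T2.r 0)
[9] T2.load  rd  (counter 2, T2.r 2)
[10] T2.cas  hit  (counter 3, T2.r 2)
[11] T2.load  rd  (counter 3, T2.r 3)
[12] T2.cas  hit  (counter 4, T2.r 3)
Log disagrees first at step 8.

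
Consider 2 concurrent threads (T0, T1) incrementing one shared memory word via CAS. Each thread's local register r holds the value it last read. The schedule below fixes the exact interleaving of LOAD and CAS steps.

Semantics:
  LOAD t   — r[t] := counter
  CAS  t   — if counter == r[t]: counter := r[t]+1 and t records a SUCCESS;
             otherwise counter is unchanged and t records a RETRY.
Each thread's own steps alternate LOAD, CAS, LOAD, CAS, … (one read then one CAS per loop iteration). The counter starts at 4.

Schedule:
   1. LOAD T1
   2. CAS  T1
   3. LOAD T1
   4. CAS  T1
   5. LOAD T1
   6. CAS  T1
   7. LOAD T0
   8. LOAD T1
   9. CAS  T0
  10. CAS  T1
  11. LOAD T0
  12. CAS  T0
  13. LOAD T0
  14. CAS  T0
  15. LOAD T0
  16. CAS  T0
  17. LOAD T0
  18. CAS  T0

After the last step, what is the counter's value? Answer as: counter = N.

counter = 12

1. LOAD T1 → mem=4 r[T1]=4 [LOAD]
2. CAS T1 → mem=5 r[T1]=4 [OK]
3. LOAD T1 → mem=5 r[T1]=5 [LOAD]
4. CAS T1 → mem=6 r[T1]=5 [OK]
5. LOAD T1 → mem=6 r[T1]=6 [LOAD]
6. CAS T1 → mem=7 r[T1]=6 [OK]
7. LOAD T0 → mem=7 r[T0]=7 [LOAD]
8. LOAD T1 → mem=7 r[T1]=7 [LOAD]
9. CAS T0 → mem=8 r[T0]=7 [OK]
10. CAS T1 → mem=8 r[T1]=7 [RETRY]
11. LOAD T0 → mem=8 r[T0]=8 [LOAD]
12. CAS T0 → mem=9 r[T0]=8 [OK]
13. LOAD T0 → mem=9 r[T0]=9 [LOAD]
14. CAS T0 → mem=10 r[T0]=9 [OK]
15. LOAD T0 → mem=10 r[T0]=10 [LOAD]
16. CAS T0 → mem=11 r[T0]=10 [OK]
17. LOAD T0 → mem=11 r[T0]=11 [LOAD]
18. CAS T0 → mem=12 r[T0]=11 [OK]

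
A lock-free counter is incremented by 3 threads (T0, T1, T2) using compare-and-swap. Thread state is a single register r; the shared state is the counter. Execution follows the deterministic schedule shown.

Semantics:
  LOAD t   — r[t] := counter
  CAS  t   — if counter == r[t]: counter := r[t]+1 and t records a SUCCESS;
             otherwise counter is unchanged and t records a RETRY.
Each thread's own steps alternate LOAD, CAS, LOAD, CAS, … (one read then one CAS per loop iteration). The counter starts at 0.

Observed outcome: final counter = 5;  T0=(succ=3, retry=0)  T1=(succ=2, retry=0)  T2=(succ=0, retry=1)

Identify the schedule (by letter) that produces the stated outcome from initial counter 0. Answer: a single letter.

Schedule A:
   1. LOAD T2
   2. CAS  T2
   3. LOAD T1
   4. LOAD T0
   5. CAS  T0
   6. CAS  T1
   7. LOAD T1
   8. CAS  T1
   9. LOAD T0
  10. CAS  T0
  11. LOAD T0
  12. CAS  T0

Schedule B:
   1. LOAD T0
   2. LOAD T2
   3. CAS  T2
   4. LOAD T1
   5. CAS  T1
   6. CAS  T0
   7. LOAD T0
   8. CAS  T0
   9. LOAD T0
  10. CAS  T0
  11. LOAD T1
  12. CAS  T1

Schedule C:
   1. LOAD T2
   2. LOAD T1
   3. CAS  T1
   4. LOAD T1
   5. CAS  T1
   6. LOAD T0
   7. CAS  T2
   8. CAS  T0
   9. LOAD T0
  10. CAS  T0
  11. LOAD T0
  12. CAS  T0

C

Tracing schedule C:
#1 T2 reads 0
#2 T1 reads 0
#3 T1 CAS(0→1) writes; counter now 1
#4 T1 reads 1
#5 T1 CAS(1→2) writes; counter now 2
#6 T0 reads 2
#7 T2 CAS(0→1) fails; counter now 2
#8 T0 CAS(2→3) writes; counter now 3
#9 T0 reads 3
#10 T0 CAS(3→4) writes; counter now 4
#11 T0 reads 4
#12 T0 CAS(4→5) writes; counter now 5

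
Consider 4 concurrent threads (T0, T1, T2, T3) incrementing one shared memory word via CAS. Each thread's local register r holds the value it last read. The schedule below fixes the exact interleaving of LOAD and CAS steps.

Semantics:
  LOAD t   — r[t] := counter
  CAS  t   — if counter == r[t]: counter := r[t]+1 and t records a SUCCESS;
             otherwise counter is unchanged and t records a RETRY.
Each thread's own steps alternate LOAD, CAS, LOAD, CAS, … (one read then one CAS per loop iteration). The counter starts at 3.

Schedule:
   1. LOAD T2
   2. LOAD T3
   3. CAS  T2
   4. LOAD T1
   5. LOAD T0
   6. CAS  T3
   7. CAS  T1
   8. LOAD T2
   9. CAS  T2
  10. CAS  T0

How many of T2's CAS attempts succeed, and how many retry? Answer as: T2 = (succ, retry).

T2 = (2, 0)

#1 T2 reads 3
#2 T3 reads 3
#3 T2 CAS(3→4) writes; counter now 4
#4 T1 reads 4
#5 T0 reads 4
#6 T3 CAS(3→4) fails; counter now 4
#7 T1 CAS(4→5) writes; counter now 5
#8 T2 reads 5
#9 T2 CAS(5→6) writes; counter now 6
#10 T0 CAS(4→5) fails; counter now 6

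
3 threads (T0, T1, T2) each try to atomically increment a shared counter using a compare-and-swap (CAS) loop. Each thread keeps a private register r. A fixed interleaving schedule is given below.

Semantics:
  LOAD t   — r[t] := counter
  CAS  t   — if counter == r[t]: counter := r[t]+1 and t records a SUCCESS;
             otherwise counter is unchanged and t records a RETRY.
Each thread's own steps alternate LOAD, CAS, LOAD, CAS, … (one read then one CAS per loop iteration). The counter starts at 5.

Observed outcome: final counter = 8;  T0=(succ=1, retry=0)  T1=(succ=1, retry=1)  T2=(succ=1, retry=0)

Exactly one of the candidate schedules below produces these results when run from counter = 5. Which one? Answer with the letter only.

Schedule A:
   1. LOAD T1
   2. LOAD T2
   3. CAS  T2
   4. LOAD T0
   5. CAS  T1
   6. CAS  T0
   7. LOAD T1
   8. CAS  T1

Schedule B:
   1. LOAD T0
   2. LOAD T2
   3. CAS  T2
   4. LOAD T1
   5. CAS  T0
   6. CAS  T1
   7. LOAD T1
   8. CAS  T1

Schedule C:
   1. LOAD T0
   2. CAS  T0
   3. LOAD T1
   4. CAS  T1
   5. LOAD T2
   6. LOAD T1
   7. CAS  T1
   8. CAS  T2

Simulating candidate A:
T1 LOAD — after: cnt=5, r=5 — load
T2 LOAD — after: cnt=5, r=5 — load
T2 CAS — after: cnt=6, r=5 — ok
T0 LOAD — after: cnt=6, r=6 — load
T1 CAS — after: cnt=6, r=5 — retry
T0 CAS — after: cnt=7, r=6 — ok
T1 LOAD — after: cnt=7, r=7 — load
T1 CAS — after: cnt=8, r=7 — ok

A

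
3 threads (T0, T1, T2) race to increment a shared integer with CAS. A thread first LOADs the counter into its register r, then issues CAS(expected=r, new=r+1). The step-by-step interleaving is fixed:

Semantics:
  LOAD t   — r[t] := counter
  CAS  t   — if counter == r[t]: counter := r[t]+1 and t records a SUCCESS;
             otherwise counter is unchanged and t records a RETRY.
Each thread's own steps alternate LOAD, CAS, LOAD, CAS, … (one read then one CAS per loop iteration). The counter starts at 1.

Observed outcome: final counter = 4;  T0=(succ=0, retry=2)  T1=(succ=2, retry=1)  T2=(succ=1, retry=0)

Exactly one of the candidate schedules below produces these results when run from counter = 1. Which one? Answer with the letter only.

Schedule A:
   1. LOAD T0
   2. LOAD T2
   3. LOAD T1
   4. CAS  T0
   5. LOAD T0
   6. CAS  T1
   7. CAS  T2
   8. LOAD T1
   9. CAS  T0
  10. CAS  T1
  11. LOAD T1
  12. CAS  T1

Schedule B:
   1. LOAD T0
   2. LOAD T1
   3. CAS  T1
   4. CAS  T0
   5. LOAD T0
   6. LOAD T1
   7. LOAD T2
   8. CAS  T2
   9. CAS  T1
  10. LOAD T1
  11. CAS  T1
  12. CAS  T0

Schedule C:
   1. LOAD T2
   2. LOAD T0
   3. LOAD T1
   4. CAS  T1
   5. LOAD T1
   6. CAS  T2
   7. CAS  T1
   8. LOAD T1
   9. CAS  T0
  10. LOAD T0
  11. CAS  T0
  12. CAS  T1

Run B:
#1 T0 reads 1
#2 T1 reads 1
#3 T1 CAS(1→2) writes; counter now 2
#4 T0 CAS(1→2) fails; counter now 2
#5 T0 reads 2
#6 T1 reads 2
#7 T2 reads 2
#8 T2 CAS(2→3) writes; counter now 3
#9 T1 CAS(2→3) fails; counter now 3
#10 T1 reads 3
#11 T1 CAS(3→4) writes; counter now 4
#12 T0 CAS(2→3) fails; counter now 4

B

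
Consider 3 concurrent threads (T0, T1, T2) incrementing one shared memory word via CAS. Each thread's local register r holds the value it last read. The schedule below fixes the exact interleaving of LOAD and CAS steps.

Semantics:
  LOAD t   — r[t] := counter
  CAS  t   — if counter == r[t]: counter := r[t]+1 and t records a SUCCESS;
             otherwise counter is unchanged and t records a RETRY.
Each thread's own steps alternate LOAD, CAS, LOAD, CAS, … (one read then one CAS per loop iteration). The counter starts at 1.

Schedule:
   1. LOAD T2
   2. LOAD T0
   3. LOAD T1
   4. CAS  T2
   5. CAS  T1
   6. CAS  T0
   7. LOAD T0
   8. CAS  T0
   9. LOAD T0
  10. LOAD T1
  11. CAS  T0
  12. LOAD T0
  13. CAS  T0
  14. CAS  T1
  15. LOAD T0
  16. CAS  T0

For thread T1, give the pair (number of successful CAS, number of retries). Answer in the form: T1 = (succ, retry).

T1 = (0, 2)

#1 T2 reads 1
#2 T0 reads 1
#3 T1 reads 1
#4 T2 CAS(1→2) writes; counter now 2
#5 T1 CAS(1→2) fails; counter now 2
#6 T0 CAS(1→2) fails; counter now 2
#7 T0 reads 2
#8 T0 CAS(2→3) writes; counter now 3
#9 T0 reads 3
#10 T1 reads 3
#11 T0 CAS(3→4) writes; counter now 4
#12 T0 reads 4
#13 T0 CAS(4→5) writes; counter now 5
#14 T1 CAS(3→4) fails; counter now 5
#15 T0 reads 5
#16 T0 CAS(5→6) writes; counter now 6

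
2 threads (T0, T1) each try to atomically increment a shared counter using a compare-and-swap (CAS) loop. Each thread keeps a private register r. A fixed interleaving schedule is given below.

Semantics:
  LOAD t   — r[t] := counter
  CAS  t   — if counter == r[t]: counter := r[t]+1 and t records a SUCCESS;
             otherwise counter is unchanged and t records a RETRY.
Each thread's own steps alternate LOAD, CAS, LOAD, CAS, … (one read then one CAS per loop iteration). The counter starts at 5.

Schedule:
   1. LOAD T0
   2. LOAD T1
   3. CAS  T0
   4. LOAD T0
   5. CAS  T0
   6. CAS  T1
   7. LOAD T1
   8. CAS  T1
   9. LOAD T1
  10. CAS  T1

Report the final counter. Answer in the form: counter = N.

counter = 9

step 1: T0 LOAD ⇒ load; ctr=5 reg=5
step 2: T1 LOAD ⇒ load; ctr=5 reg=5
step 3: T0 CAS ⇒ ok; ctr=6 reg=5
step 4: T0 LOAD ⇒ load; ctr=6 reg=6
step 5: T0 CAS ⇒ ok; ctr=7 reg=6
step 6: T1 CAS ⇒ retry; ctr=7 reg=5
step 7: T1 LOAD ⇒ load; ctr=7 reg=7
step 8: T1 CAS ⇒ ok; ctr=8 reg=7
step 9: T1 LOAD ⇒ load; ctr=8 reg=8
step 10: T1 CAS ⇒ ok; ctr=9 reg=8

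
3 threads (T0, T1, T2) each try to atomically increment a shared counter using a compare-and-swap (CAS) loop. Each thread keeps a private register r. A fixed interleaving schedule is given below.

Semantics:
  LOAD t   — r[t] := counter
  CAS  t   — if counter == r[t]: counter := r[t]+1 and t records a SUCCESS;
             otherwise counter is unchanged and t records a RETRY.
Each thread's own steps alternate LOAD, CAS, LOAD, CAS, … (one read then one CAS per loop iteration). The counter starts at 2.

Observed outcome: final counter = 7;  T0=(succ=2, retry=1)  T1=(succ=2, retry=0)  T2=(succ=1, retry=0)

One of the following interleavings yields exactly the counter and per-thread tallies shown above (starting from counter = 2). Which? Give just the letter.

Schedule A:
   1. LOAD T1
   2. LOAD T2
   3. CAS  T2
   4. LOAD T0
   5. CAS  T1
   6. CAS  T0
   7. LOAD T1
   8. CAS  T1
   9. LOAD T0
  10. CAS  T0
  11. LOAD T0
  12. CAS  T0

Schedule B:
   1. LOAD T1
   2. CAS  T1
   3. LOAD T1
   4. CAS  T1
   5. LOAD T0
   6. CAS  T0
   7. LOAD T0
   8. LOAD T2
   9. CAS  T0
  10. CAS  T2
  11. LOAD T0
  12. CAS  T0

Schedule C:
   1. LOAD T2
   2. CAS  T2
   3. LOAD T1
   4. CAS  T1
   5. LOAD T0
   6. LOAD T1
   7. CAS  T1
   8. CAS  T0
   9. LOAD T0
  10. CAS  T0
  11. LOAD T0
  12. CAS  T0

Simulating candidate C:
step 1: T2 LOAD ⇒ load; ctr=2 reg=2
step 2: T2 CAS ⇒ ok; ctr=3 reg=2
step 3: T1 LOAD ⇒ load; ctr=3 reg=3
step 4: T1 CAS ⇒ ok; ctr=4 reg=3
step 5: T0 LOAD ⇒ load; ctr=4 reg=4
step 6: T1 LOAD ⇒ load; ctr=4 reg=4
step 7: T1 CAS ⇒ ok; ctr=5 reg=4
step 8: T0 CAS ⇒ retry; ctr=5 reg=4
step 9: T0 LOAD ⇒ load; ctr=5 reg=5
step 10: T0 CAS ⇒ ok; ctr=6 reg=5
step 11: T0 LOAD ⇒ load; ctr=6 reg=6
step 12: T0 CAS ⇒ ok; ctr=7 reg=6

C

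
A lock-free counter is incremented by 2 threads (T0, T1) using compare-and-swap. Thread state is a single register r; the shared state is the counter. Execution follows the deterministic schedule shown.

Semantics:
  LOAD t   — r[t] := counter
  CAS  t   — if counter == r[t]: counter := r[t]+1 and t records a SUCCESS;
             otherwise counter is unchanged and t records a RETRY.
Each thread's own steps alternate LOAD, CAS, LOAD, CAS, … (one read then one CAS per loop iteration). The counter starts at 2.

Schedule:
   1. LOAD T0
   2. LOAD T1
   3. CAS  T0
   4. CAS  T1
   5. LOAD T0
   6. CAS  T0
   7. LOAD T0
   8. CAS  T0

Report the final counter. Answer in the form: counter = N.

counter = 5

   1) LOAD T0:  M=2  r_T0=2
   2) LOAD T1:  M=2  r_T1=2
   3) CAS  T0:  M=3  r_T0=2 ✓
   4) CAS  T1:  M=3  r_T1=2 ✗
   5) LOAD T0:  M=3  r_T0=3
   6) CAS  T0:  M=4  r_T0=3 ✓
   7) LOAD T0:  M=4  r_T0=4
   8) CAS  T0:  M=5  r_T0=4 ✓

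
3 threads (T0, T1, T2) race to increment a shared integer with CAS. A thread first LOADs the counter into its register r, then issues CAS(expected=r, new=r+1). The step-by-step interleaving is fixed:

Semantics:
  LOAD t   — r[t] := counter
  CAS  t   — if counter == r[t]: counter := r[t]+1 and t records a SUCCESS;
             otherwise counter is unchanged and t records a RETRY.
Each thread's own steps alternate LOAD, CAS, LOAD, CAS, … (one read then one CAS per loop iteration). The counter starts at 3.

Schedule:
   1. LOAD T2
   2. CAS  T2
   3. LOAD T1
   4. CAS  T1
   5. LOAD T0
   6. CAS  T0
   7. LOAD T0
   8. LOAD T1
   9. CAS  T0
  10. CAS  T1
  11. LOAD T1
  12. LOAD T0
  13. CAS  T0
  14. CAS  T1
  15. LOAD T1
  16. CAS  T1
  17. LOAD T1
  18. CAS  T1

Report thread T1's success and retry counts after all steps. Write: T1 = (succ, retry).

T2 LOAD — after: cnt=3, r=3 — load
T2 CAS — after: cnt=4, r=3 — ok
T1 LOAD — after: cnt=4, r=4 — load
T1 CAS — after: cnt=5, r=4 — ok
T0 LOAD — after: cnt=5, r=5 — load
T0 CAS — after: cnt=6, r=5 — ok
T0 LOAD — after: cnt=6, r=6 — load
T1 LOAD — after: cnt=6, r=6 — load
T0 CAS — after: cnt=7, r=6 — ok
T1 CAS — after: cnt=7, r=6 — retry
T1 LOAD — after: cnt=7, r=7 — load
T0 LOAD — after: cnt=7, r=7 — load
T0 CAS — after: cnt=8, r=7 — ok
T1 CAS — after: cnt=8, r=7 — retry
T1 LOAD — after: cnt=8, r=8 — load
T1 CAS — after: cnt=9, r=8 — ok
T1 LOAD — after: cnt=9, r=9 — load
T1 CAS — after: cnt=10, r=9 — ok

T1 = (3, 2)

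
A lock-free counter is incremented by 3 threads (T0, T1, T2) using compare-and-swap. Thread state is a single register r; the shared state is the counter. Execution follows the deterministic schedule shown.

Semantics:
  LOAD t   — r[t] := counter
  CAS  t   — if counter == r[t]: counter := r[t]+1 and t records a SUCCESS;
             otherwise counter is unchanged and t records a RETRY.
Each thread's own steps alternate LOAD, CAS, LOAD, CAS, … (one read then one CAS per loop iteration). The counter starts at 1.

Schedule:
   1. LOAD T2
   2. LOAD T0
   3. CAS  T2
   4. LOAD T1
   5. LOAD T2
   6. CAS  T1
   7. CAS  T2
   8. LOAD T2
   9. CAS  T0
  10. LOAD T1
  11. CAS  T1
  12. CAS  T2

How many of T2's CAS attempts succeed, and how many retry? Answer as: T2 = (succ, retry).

step 1: T2 LOAD ⇒ load; ctr=1 reg=1
step 2: T0 LOAD ⇒ load; ctr=1 reg=1
step 3: T2 CAS ⇒ ok; ctr=2 reg=1
step 4: T1 LOAD ⇒ load; ctr=2 reg=2
step 5: T2 LOAD ⇒ load; ctr=2 reg=2
step 6: T1 CAS ⇒ ok; ctr=3 reg=2
step 7: T2 CAS ⇒ retry; ctr=3 reg=2
step 8: T2 LOAD ⇒ load; ctr=3 reg=3
step 9: T0 CAS ⇒ retry; ctr=3 reg=1
step 10: T1 LOAD ⇒ load; ctr=3 reg=3
step 11: T1 CAS ⇒ ok; ctr=4 reg=3
step 12: T2 CAS ⇒ retry; ctr=4 reg=3

T2 = (1, 2)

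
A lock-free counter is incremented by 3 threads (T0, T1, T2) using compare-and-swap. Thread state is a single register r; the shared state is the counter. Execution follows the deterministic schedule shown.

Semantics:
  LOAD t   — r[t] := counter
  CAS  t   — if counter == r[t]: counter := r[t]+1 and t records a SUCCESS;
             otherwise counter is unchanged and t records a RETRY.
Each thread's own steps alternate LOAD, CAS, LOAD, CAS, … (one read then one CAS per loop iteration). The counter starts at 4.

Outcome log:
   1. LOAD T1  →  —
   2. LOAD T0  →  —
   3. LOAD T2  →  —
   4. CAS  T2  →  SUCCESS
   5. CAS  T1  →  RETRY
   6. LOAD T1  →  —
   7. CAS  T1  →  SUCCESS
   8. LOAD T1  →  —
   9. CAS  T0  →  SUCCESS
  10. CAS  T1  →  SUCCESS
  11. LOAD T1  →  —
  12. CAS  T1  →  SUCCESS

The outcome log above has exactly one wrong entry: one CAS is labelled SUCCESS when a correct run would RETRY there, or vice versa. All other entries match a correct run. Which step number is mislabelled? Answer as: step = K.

Correct run:
   1) LOAD T1:  M=4  r_T1=4
   2) LOAD T0:  M=4  r_T0=4
   3) LOAD T2:  M=4  r_T2=4
   4) CAS  T2:  M=5  r_T2=4 ✓
   5) CAS  T1:  M=5  r_T1=4 ✗
   6) LOAD T1:  M=5  r_T1=5
   7) CAS  T1:  M=6  r_T1=5 ✓
   8) LOAD T1:  M=6  r_T1=6
   9) CAS  T0:  M=6  r_T0=4 ✗
  10) CAS  T1:  M=7  r_T1=6 ✓
  11) LOAD T1:  M=7  r_T1=7
  12) CAS  T1:  M=8  r_T1=7 ✓
Mismatch at 9.

step = 9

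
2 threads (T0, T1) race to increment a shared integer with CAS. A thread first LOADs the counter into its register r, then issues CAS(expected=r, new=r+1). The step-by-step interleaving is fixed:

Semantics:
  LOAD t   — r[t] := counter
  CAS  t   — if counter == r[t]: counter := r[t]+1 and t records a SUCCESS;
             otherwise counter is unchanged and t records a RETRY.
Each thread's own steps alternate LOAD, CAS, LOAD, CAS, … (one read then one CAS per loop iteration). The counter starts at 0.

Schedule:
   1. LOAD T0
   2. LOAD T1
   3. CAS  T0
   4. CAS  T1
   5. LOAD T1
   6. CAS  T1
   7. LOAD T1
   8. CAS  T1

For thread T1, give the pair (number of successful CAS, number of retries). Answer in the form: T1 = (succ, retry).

T1 = (2, 1)

[1] T0.load  rd  (counter 0, T0.r 0)
[2] T1.load  rd  (counter 0, T1.r 0)
[3] T0.cas  hit  (counter 1, T0.r 0)
[4] T1.cas  miss  (counter 1, T1.r 0)
[5] T1.load  rd  (counter 1, T1.r 1)
[6] T1.cas  hit  (counter 2, T1.r 1)
[7] T1.load  rd  (counter 2, T1.r 2)
[8] T1.cas  hit  (counter 3, T1.r 2)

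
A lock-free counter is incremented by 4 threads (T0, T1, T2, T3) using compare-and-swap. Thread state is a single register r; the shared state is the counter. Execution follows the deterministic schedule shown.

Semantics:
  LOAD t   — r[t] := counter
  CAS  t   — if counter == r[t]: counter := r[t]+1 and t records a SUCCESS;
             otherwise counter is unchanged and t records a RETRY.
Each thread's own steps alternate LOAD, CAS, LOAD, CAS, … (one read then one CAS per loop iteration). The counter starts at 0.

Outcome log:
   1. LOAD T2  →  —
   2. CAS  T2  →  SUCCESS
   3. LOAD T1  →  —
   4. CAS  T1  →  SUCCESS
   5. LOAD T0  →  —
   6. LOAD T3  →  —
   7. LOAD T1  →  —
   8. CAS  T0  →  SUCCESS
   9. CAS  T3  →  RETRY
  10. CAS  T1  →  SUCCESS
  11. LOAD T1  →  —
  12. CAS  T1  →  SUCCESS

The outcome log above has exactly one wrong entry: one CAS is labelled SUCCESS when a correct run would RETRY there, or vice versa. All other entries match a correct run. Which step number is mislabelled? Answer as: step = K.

Re-executing:
step 1: T2 LOAD ⇒ load; ctr=0 reg=0
step 2: T2 CAS ⇒ ok; ctr=1 reg=0
step 3: T1 LOAD ⇒ load; ctr=1 reg=1
step 4: T1 CAS ⇒ ok; ctr=2 reg=1
step 5: T0 LOAD ⇒ load; ctr=2 reg=2
step 6: T3 LOAD ⇒ load; ctr=2 reg=2
step 7: T1 LOAD ⇒ load; ctr=2 reg=2
step 8: T0 CAS ⇒ ok; ctr=3 reg=2
step 9: T3 CAS ⇒ retry; ctr=3 reg=2
step 10: T1 CAS ⇒ retry; ctr=3 reg=2
step 11: T1 LOAD ⇒ load; ctr=3 reg=3
step 12: T1 CAS ⇒ ok; ctr=4 reg=3
Log disagrees first at step 10.

step = 10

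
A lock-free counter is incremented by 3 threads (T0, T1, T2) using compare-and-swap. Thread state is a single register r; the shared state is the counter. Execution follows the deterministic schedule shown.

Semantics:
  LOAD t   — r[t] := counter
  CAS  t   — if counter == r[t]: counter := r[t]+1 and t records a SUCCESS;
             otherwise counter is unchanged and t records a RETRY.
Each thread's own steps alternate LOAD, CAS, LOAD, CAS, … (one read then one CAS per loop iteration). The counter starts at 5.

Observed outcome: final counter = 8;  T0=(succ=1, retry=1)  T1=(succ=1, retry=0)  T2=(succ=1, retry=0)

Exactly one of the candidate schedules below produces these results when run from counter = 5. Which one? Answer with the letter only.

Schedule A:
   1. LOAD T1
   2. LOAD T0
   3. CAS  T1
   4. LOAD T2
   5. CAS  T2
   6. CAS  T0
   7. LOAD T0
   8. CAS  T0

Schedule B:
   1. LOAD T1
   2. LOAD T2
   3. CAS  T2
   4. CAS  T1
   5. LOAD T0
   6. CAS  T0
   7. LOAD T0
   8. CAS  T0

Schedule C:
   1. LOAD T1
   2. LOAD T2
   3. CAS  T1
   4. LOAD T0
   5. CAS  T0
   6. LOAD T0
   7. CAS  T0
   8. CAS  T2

A

Run A:
step 1: T1 LOAD ⇒ load; ctr=5 reg=5
step 2: T0 LOAD ⇒ load; ctr=5 reg=5
step 3: T1 CAS ⇒ ok; ctr=6 reg=5
step 4: T2 LOAD ⇒ load; ctr=6 reg=6
step 5: T2 CAS ⇒ ok; ctr=7 reg=6
step 6: T0 CAS ⇒ retry; ctr=7 reg=5
step 7: T0 LOAD ⇒ load; ctr=7 reg=7
step 8: T0 CAS ⇒ ok; ctr=8 reg=7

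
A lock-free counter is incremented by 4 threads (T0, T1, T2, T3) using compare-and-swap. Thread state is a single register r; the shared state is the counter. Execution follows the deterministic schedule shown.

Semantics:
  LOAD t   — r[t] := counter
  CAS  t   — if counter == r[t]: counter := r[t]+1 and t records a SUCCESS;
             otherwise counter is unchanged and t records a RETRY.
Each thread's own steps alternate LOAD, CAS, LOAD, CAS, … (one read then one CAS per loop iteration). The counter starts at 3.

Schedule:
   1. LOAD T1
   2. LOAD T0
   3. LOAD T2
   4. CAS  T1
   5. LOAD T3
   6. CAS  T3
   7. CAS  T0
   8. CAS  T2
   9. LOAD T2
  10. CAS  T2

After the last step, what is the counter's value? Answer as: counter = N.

#1 T1 reads 3
#2 T0 reads 3
#3 T2 reads 3
#4 T1 CAS(3→4) writes; counter now 4
#5 T3 reads 4
#6 T3 CAS(4→5) writes; counter now 5
#7 T0 CAS(3→4) fails; counter now 5
#8 T2 CAS(3→4) fails; counter now 5
#9 T2 reads 5
#10 T2 CAS(5→6) writes; counter now 6

counter = 6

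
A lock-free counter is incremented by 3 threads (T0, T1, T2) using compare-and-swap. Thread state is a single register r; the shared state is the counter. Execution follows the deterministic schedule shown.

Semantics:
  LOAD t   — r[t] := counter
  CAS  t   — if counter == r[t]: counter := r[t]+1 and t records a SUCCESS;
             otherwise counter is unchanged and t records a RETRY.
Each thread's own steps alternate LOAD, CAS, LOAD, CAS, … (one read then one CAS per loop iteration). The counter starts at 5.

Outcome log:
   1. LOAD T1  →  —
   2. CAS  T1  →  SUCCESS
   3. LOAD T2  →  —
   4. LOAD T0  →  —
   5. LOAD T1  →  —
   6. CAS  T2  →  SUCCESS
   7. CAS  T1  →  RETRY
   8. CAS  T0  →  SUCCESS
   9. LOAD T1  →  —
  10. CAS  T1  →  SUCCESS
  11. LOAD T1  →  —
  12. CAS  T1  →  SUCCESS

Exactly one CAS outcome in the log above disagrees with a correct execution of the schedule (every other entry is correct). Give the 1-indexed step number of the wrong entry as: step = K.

Re-executing:
[1] T1.load  rd  (counter 5, T1.r 5)
[2] T1.cas  hit  (counter 6, T1.r 5)
[3] T2.load  rd  (counter 6, T2.r 6)
[4] T0.load  rd  (counter 6, T0.r 6)
[5] T1.load  rd  (counter 6, T1.r 6)
[6] T2.cas  hit  (counter 7, T2.r 6)
[7] T1.cas  miss  (counter 7, T1.r 6)
[8] T0.cas  miss  (counter 7, T0.r 6)
[9] T1.load  rd  (counter 7, T1.r 7)
[10] T1.cas  hit  (counter 8, T1.r 7)
[11] T1.load  rd  (counter 8, T1.r 8)
[12] T1.cas  hit  (counter 9, T1.r 8)
Flip is step 8.

step = 8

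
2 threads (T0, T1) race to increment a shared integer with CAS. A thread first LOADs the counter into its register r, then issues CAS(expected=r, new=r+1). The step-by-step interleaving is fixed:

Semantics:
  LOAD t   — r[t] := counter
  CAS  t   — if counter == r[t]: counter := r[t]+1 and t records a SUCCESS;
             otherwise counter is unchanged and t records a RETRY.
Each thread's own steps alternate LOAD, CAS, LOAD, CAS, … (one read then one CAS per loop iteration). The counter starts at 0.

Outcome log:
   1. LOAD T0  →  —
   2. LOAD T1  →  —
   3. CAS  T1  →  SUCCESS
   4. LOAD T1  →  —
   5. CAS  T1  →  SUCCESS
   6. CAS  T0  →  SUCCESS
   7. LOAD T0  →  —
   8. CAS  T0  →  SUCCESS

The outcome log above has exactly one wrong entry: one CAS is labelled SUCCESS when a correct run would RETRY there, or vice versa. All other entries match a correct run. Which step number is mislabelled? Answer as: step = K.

step = 6

Reference trace:
1. LOAD T0 → mem=0 r[T0]=0 [LOAD]
2. LOAD T1 → mem=0 r[T1]=0 [LOAD]
3. CAS T1 → mem=1 r[T1]=0 [OK]
4. LOAD T1 → mem=1 r[T1]=1 [LOAD]
5. CAS T1 → mem=2 r[T1]=1 [OK]
6. CAS T0 → mem=2 r[T0]=0 [RETRY]
7. LOAD T0 → mem=2 r[T0]=2 [LOAD]
8. CAS T0 → mem=3 r[T0]=2 [OK]
Log disagrees first at step 6.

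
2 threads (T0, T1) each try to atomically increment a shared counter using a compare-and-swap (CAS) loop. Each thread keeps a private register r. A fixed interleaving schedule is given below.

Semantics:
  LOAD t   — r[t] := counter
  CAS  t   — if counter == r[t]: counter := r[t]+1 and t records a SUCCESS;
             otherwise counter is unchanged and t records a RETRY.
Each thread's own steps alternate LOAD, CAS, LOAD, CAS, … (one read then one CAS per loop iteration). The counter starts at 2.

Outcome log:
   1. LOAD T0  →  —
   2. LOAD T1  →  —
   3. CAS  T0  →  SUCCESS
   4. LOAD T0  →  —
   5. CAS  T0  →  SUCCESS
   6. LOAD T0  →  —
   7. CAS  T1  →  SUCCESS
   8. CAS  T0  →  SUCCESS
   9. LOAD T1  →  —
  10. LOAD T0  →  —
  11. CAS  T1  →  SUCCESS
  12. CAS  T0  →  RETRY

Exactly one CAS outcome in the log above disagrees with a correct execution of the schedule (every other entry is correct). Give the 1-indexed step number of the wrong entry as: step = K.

Correct run:
#1 T0 reads 2
#2 T1 reads 2
#3 T0 CAS(2→3) writes; counter now 3
#4 T0 reads 3
#5 T0 CAS(3→4) writes; counter now 4
#6 T0 reads 4
#7 T1 CAS(2→3) fails; counter now 4
#8 T0 CAS(4→5) writes; counter now 5
#9 T1 reads 5
#10 T0 reads 5
#11 T1 CAS(5→6) writes; counter now 6
#12 T0 CAS(5→6) fails; counter now 6
Mismatch at 7.

step = 7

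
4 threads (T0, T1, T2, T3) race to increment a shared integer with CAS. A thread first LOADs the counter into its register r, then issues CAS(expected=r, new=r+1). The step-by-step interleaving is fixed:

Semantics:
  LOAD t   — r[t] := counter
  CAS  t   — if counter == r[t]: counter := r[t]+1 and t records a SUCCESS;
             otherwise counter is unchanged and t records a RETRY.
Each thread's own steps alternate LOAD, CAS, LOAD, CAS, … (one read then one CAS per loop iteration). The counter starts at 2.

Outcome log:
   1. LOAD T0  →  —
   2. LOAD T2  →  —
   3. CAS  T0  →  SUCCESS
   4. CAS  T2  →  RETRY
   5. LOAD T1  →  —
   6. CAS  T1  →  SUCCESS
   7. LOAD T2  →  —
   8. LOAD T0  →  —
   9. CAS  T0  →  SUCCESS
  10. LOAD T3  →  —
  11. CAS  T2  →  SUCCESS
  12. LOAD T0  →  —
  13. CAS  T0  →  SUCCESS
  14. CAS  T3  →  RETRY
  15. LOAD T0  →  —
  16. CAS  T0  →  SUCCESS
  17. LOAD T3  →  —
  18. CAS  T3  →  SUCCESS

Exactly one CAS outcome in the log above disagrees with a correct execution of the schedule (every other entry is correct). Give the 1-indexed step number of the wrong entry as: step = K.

Correct run:
T0 LOAD — after: cnt=2, r=2 — load
T2 LOAD — after: cnt=2, r=2 — load
T0 CAS — after: cnt=3, r=2 — ok
T2 CAS — after: cnt=3, r=2 — retry
T1 LOAD — after: cnt=3, r=3 — load
T1 CAS — after: cnt=4, r=3 — ok
T2 LOAD — after: cnt=4, r=4 — load
T0 LOAD — after: cnt=4, r=4 — load
T0 CAS — after: cnt=5, r=4 — ok
T3 LOAD — after: cnt=5, r=5 — load
T2 CAS — after: cnt=5, r=4 — retry
T0 LOAD — after: cnt=5, r=5 — load
T0 CAS — after: cnt=6, r=5 — ok
T3 CAS — after: cnt=6, r=5 — retry
T0 LOAD — after: cnt=6, r=6 — load
T0 CAS — after: cnt=7, r=6 — ok
T3 LOAD — after: cnt=7, r=7 — load
T3 CAS — after: cnt=8, r=7 — ok
Mismatch at 11.

step = 11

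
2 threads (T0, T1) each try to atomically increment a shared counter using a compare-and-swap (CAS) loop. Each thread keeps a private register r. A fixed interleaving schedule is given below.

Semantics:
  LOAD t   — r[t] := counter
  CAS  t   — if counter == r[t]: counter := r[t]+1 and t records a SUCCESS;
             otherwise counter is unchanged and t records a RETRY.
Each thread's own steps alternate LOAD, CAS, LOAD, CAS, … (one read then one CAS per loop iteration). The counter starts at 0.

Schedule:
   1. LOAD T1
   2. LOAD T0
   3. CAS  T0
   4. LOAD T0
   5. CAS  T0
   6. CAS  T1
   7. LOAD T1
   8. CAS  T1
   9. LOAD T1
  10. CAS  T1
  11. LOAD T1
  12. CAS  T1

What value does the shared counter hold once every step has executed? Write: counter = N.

[1] T1.load  rd  (counter 0, T1.r 0)
[2] T0.load  rd  (counter 0, T0.r 0)
[3] T0.cas  hit  (counter 1, T0.r 0)
[4] T0.load  rd  (counter 1, T0.r 1)
[5] T0.cas  hit  (counter 2, T0.r 1)
[6] T1.cas  miss  (counter 2, T1.r 0)
[7] T1.load  rd  (counter 2, T1.r 2)
[8] T1.cas  hit  (counter 3, T1.r 2)
[9] T1.load  rd  (counter 3, T1.r 3)
[10] T1.cas  hit  (counter 4, T1.r 3)
[11] T1.load  rd  (counter 4, T1.r 4)
[12] T1.cas  hit  (counter 5, T1.r 4)

counter = 5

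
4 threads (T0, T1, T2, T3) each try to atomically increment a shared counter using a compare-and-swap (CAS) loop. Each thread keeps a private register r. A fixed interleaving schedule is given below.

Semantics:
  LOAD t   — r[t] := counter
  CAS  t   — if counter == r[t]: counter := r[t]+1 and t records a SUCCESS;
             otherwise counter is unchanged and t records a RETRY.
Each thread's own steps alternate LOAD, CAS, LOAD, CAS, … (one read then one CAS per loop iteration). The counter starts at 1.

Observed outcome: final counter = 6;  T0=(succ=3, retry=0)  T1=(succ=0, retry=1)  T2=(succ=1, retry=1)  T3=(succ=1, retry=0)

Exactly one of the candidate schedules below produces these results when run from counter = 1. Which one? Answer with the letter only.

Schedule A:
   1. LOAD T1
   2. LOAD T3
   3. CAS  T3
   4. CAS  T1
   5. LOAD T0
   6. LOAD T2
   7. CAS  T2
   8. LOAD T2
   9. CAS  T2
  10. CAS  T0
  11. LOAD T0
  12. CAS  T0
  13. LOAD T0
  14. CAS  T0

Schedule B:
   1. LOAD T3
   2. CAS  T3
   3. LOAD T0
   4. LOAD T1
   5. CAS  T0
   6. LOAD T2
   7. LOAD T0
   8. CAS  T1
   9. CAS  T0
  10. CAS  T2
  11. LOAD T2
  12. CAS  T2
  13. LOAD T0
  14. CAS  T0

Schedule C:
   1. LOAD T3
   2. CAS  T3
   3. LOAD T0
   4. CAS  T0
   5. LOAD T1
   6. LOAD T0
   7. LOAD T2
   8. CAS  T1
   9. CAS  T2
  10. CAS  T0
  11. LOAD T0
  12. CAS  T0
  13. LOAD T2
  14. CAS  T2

B

Run B:
1. LOAD T3 → mem=1 r[T3]=1 [LOAD]
2. CAS T3 → mem=2 r[T3]=1 [OK]
3. LOAD T0 → mem=2 r[T0]=2 [LOAD]
4. LOAD T1 → mem=2 r[T1]=2 [LOAD]
5. CAS T0 → mem=3 r[T0]=2 [OK]
6. LOAD T2 → mem=3 r[T2]=3 [LOAD]
7. LOAD T0 → mem=3 r[T0]=3 [LOAD]
8. CAS T1 → mem=3 r[T1]=2 [RETRY]
9. CAS T0 → mem=4 r[T0]=3 [OK]
10. CAS T2 → mem=4 r[T2]=3 [RETRY]
11. LOAD T2 → mem=4 r[T2]=4 [LOAD]
12. CAS T2 → mem=5 r[T2]=4 [OK]
13. LOAD T0 → mem=5 r[T0]=5 [LOAD]
14. CAS T0 → mem=6 r[T0]=5 [OK]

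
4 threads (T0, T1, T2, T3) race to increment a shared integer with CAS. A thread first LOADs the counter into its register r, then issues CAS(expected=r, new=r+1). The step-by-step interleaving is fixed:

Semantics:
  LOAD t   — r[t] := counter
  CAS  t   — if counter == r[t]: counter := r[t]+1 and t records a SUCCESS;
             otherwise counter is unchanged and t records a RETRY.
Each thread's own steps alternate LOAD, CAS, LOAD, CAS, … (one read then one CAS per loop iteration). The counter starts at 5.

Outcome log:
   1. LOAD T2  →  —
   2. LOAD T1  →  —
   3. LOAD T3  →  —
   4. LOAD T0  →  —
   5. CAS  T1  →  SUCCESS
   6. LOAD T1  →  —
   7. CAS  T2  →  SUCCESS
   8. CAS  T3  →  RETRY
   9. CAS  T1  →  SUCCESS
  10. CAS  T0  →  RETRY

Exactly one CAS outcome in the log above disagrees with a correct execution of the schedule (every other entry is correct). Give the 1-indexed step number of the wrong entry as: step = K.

Correct run:
[1] T2.load  rd  (counter 5, T2.r 5)
[2] T1.load  rd  (counter 5, T1.r 5)
[3] T3.load  rd  (counter 5, T3.r 5)
[4] T0.load  rd  (counter 5, T0.r 5)
[5] T1.cas  hit  (counter 6, T1.r 5)
[6] T1.load  rd  (counter 6, T1.r 6)
[7] T2.cas  miss  (counter 6, T2.r 5)
[8] T3.cas  miss  (counter 6, T3.r 5)
[9] T1.cas  hit  (counter 7, T1.r 6)
[10] T0.cas  miss  (counter 7, T0.r 5)
Flip is step 7.

step = 7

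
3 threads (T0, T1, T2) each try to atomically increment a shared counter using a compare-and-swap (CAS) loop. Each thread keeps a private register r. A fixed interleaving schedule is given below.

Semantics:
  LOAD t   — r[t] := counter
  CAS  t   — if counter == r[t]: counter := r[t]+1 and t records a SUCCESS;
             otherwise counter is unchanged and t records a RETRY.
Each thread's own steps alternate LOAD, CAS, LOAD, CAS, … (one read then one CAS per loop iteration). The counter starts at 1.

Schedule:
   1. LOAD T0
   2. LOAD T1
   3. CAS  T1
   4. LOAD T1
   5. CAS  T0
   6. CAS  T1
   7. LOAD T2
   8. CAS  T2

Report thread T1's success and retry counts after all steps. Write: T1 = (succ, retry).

T1 = (2, 0)

   1) LOAD T0:  M=1  r_T0=1
   2) LOAD T1:  M=1  r_T1=1
   3) CAS  T1:  M=2  r_T1=1 ✓
   4) LOAD T1:  M=2  r_T1=2
   5) CAS  T0:  M=2  r_T0=1 ✗
   6) CAS  T1:  M=3  r_T1=2 ✓
   7) LOAD T2:  M=3  r_T2=3
   8) CAS  T2:  M=4  r_T2=3 ✓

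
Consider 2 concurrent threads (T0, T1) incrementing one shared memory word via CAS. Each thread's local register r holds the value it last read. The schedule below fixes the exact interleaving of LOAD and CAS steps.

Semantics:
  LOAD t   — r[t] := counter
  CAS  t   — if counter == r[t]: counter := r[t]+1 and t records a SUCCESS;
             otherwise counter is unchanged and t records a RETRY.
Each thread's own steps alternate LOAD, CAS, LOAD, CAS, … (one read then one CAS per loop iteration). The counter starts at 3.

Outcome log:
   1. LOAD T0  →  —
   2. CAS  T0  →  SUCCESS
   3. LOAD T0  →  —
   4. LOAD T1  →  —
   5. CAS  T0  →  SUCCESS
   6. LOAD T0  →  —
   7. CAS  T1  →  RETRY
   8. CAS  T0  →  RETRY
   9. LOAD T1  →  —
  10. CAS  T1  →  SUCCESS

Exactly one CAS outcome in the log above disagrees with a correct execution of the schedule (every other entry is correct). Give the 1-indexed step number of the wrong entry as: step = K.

step = 8

Reference trace:
#1 T0 reads 3
#2 T0 CAS(3→4) writes; counter now 4
#3 T0 reads 4
#4 T1 reads 4
#5 T0 CAS(4→5) writes; counter now 5
#6 T0 reads 5
#7 T1 CAS(4→5) fails; counter now 5
#8 T0 CAS(5→6) writes; counter now 6
#9 T1 reads 6
#10 T1 CAS(6→7) writes; counter now 7
Log disagrees first at step 8.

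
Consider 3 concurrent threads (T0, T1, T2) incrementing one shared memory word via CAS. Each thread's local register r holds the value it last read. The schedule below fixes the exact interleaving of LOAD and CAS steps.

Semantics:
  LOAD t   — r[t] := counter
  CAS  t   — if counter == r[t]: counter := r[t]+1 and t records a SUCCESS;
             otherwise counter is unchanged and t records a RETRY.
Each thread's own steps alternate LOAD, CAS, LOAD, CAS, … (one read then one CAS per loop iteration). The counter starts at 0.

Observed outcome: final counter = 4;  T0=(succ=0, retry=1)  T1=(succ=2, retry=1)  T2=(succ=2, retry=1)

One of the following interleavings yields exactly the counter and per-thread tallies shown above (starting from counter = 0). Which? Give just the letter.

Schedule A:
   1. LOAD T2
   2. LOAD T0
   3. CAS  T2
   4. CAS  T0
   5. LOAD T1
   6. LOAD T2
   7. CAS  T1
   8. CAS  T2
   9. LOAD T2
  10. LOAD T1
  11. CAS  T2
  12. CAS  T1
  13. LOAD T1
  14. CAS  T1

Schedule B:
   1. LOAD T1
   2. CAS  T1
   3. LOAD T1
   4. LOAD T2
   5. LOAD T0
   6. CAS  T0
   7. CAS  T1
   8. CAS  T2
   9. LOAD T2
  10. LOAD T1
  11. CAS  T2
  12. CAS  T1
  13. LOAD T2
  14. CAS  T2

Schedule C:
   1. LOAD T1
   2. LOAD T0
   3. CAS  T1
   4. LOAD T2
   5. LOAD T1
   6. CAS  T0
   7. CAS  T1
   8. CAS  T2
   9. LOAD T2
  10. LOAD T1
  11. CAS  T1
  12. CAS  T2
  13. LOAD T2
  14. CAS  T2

Run A:
T2 LOAD — after: cnt=0, r=0 — load
T0 LOAD — after: cnt=0, r=0 — load
T2 CAS — after: cnt=1, r=0 — ok
T0 CAS — after: cnt=1, r=0 — retry
T1 LOAD — after: cnt=1, r=1 — load
T2 LOAD — after: cnt=1, r=1 — load
T1 CAS — after: cnt=2, r=1 — ok
T2 CAS — after: cnt=2, r=1 — retry
T2 LOAD — after: cnt=2, r=2 — load
T1 LOAD — after: cnt=2, r=2 — load
T2 CAS — after: cnt=3, r=2 — ok
T1 CAS — after: cnt=3, r=2 — retry
T1 LOAD — after: cnt=3, r=3 — load
T1 CAS — after: cnt=4, r=3 — ok

A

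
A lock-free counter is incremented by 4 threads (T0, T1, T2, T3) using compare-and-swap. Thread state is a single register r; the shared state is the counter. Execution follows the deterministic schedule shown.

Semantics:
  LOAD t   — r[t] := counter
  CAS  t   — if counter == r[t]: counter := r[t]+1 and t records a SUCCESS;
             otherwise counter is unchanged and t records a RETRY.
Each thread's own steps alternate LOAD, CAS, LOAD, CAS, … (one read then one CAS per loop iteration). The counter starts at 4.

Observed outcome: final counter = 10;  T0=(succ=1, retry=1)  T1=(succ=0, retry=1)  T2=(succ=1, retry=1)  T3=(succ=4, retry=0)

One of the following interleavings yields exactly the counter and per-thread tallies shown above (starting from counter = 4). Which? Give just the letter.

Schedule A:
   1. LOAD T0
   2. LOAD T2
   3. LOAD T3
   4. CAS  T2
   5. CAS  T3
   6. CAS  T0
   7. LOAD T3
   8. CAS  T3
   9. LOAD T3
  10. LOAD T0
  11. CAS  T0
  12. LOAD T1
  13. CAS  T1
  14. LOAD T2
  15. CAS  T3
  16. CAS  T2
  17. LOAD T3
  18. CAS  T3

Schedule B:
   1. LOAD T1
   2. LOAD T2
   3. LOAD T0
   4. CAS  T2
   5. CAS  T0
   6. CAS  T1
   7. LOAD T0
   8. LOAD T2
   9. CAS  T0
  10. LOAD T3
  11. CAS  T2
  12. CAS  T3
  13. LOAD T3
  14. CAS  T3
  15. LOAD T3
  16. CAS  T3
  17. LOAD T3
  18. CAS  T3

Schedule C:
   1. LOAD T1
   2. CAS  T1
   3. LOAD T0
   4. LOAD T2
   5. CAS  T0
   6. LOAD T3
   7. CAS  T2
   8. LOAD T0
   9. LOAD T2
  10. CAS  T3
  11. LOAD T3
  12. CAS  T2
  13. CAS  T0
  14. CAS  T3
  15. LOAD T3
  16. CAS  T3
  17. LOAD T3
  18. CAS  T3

Simulating candidate B:
   1) LOAD T1:  M=4  r_T1=4
   2) LOAD T2:  M=4  r_T2=4
   3) LOAD T0:  M=4  r_T0=4
   4) CAS  T2:  M=5  r_T2=4 ✓
   5) CAS  T0:  M=5  r_T0=4 ✗
   6) CAS  T1:  M=5  r_T1=4 ✗
   7) LOAD T0:  M=5  r_T0=5
   8) LOAD T2:  M=5  r_T2=5
   9) CAS  T0:  M=6  r_T0=5 ✓
  10) LOAD T3:  M=6  r_T3=6
  11) CAS  T2:  M=6  r_T2=5 ✗
  12) CAS  T3:  M=7  r_T3=6 ✓
  13) LOAD T3:  M=7  r_T3=7
  14) CAS  T3:  M=8  r_T3=7 ✓
  15) LOAD T3:  M=8  r_T3=8
  16) CAS  T3:  M=9  r_T3=8 ✓
  17) LOAD T3:  M=9  r_T3=9
  18) CAS  T3:  M=10  r_T3=9 ✓

B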